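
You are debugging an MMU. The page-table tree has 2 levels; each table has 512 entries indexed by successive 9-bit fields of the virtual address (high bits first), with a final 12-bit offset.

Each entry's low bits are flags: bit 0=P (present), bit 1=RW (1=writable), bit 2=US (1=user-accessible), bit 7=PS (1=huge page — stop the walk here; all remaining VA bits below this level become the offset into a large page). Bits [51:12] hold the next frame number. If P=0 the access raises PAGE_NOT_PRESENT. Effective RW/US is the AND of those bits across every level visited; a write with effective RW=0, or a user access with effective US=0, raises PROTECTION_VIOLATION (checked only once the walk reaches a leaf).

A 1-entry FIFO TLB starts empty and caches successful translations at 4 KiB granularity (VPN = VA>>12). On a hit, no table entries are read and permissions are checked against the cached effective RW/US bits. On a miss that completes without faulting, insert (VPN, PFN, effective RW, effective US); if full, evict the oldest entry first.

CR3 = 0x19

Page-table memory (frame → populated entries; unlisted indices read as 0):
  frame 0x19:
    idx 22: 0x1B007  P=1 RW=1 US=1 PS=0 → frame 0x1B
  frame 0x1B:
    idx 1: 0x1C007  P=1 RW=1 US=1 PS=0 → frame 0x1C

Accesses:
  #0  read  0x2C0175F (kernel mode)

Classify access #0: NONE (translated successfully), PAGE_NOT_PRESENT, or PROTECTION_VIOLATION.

Trace:
#0 VA=0x2C0175F (r,kernel):
  [0] read 0x19 idx=22: raw=0x1B007 flags P=1 W=1 U=1 S=0
  [1] read 0x1B idx=1: raw=0x1C007 flags P=1 W=1 U=1 S=0
  → PA=0x1C75F  (2 entries read)

Access #0 fault: NONE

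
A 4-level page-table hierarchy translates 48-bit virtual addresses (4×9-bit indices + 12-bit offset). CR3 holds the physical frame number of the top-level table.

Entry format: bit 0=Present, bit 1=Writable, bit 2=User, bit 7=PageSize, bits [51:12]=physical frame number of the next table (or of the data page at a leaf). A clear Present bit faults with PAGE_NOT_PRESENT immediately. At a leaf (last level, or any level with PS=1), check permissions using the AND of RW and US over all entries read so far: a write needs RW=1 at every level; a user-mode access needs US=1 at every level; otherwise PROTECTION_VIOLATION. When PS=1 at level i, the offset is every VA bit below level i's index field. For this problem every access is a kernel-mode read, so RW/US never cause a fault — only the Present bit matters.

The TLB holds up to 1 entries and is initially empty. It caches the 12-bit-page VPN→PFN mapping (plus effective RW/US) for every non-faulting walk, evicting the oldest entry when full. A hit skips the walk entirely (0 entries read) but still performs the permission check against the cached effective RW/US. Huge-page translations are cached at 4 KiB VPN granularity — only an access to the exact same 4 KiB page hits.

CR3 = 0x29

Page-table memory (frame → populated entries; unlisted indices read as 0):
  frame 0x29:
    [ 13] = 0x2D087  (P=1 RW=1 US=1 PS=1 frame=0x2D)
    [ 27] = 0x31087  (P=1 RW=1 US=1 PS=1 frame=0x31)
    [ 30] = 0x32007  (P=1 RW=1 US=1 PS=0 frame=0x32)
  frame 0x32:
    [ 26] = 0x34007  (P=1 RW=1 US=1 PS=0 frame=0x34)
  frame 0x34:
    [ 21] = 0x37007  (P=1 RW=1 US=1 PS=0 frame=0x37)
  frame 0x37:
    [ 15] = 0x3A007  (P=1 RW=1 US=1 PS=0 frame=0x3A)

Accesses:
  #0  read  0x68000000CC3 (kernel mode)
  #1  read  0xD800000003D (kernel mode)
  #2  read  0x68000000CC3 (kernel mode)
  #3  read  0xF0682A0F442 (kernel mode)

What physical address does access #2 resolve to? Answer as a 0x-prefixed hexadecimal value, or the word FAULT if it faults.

Walk each access:
#0 VA=0x68000000CC3 (r,kernel):
  L0 @0x29[13] → 0x2D087  P=1,RW=1,US=1,PS=1
  ⇒ phys 0x2DCC3 (huge @L0)  [1 reads]
#1 VA=0xD800000003D (r,kernel):
  L0 @0x29[27] → 0x31087  P=1,RW=1,US=1,PS=1
  ⇒ phys 0x3103D (huge @L0)  [1 reads]
#2 VA=0x68000000CC3 (r,kernel):
  L0 @0x29[13] → 0x2D087  P=1,RW=1,US=1,PS=1
  ⇒ phys 0x2DCC3 (huge @L0)  [1 reads]
#3 VA=0xF0682A0F442 (r,kernel):
  L0 @0x29[30] → 0x32007  P=1,RW=1,US=1,PS=0
  L1 @0x32[26] → 0x34007  P=1,RW=1,US=1,PS=0
  L2 @0x34[21] → 0x37007  P=1,RW=1,US=1,PS=0
  L3 @0x37[15] → 0x3A007  P=1,RW=1,US=1,PS=0
  ⇒ phys 0x3A442  [4 reads]

Access #2 PA: 0x2DCC3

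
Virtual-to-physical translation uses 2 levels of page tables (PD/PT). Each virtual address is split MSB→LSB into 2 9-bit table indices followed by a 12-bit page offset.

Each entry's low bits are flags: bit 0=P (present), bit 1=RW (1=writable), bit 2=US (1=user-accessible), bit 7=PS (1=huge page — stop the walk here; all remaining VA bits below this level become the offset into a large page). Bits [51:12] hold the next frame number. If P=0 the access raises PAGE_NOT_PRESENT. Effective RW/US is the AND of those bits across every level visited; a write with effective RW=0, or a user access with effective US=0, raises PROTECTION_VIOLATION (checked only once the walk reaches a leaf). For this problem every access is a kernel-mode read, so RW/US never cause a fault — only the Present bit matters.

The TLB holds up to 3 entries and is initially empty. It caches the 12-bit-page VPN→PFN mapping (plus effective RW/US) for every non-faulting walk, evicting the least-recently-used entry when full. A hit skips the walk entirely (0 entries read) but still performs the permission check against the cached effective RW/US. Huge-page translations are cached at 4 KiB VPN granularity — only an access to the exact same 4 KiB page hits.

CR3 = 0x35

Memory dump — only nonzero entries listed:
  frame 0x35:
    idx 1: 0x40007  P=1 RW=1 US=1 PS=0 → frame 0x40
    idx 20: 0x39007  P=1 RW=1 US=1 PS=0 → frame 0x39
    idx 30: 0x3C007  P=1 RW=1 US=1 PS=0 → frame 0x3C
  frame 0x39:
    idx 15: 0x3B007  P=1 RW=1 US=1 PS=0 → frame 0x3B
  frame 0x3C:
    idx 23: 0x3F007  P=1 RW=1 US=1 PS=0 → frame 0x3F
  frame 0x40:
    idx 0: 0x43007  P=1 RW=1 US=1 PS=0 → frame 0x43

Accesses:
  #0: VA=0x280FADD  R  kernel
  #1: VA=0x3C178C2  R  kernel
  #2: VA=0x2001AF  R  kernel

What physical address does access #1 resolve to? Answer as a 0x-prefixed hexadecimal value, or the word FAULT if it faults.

Trace:
#0 VA=0x280FADD (r,kernel):
  L0 @0x35[20] → 0x39007  P=1,RW=1,US=1,PS=0
  L1 @0x39[15] → 0x3B007  P=1,RW=1,US=1,PS=0
  ✓ 0x3BADD  — 2 lookups
#1 VA=0x3C178C2 (r,kernel):
  L0 @0x35[30] → 0x3C007  P=1,RW=1,US=1,PS=0
  L1 @0x3C[23] → 0x3F007  P=1,RW=1,US=1,PS=0
  ✓ 0x3F8C2  — 2 lookups
#2 VA=0x2001AF (r,kernel):
  L0 @0x35[1] → 0x40007  P=1,RW=1,US=1,PS=0
  L1 @0x40[0] → 0x43007  P=1,RW=1,US=1,PS=0
  ✓ 0x431AF  — 2 lookups

Access #1 PA: 0x3F8C2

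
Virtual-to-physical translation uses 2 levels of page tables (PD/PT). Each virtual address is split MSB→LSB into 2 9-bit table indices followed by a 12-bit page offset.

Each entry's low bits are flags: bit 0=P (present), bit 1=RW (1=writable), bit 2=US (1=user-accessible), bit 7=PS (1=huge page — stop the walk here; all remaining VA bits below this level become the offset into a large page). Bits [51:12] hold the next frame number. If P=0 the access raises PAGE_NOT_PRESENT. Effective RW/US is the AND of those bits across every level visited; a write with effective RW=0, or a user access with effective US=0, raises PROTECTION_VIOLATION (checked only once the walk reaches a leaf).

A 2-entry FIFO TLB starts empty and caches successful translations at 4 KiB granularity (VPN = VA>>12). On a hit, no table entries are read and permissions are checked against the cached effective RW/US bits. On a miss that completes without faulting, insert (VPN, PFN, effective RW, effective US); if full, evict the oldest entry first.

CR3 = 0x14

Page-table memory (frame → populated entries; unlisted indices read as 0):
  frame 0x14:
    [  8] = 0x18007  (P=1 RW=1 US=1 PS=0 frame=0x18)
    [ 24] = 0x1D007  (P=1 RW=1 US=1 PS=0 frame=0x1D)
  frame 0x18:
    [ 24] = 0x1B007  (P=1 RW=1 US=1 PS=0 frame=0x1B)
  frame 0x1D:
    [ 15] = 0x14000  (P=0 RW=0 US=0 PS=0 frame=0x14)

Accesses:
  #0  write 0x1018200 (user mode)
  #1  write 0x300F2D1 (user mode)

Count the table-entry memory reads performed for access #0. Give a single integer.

Walk each access:
#0 VA=0x1018200 (w,user):
  lvl0: tbl 0x14, slot 8 ⇒ 0x18007 (P1/RW1/US1/PS0)
  lvl1: tbl 0x18, slot 24 ⇒ 0x1B007 (P1/RW1/US1/PS0)
  ⇒ phys 0x1B200  [2 reads]
#1 VA=0x300F2D1 (w,user):
  lvl0: tbl 0x14, slot 24 ⇒ 0x1D007 (P1/RW1/US1/PS0)
  lvl1: tbl 0x1D, slot 15 ⇒ 0x14000 (P0/RW0/US0/PS0)
  ⇒ fault: PAGE_NOT_PRESENT  — 2 lookups

Entries read for #0: 2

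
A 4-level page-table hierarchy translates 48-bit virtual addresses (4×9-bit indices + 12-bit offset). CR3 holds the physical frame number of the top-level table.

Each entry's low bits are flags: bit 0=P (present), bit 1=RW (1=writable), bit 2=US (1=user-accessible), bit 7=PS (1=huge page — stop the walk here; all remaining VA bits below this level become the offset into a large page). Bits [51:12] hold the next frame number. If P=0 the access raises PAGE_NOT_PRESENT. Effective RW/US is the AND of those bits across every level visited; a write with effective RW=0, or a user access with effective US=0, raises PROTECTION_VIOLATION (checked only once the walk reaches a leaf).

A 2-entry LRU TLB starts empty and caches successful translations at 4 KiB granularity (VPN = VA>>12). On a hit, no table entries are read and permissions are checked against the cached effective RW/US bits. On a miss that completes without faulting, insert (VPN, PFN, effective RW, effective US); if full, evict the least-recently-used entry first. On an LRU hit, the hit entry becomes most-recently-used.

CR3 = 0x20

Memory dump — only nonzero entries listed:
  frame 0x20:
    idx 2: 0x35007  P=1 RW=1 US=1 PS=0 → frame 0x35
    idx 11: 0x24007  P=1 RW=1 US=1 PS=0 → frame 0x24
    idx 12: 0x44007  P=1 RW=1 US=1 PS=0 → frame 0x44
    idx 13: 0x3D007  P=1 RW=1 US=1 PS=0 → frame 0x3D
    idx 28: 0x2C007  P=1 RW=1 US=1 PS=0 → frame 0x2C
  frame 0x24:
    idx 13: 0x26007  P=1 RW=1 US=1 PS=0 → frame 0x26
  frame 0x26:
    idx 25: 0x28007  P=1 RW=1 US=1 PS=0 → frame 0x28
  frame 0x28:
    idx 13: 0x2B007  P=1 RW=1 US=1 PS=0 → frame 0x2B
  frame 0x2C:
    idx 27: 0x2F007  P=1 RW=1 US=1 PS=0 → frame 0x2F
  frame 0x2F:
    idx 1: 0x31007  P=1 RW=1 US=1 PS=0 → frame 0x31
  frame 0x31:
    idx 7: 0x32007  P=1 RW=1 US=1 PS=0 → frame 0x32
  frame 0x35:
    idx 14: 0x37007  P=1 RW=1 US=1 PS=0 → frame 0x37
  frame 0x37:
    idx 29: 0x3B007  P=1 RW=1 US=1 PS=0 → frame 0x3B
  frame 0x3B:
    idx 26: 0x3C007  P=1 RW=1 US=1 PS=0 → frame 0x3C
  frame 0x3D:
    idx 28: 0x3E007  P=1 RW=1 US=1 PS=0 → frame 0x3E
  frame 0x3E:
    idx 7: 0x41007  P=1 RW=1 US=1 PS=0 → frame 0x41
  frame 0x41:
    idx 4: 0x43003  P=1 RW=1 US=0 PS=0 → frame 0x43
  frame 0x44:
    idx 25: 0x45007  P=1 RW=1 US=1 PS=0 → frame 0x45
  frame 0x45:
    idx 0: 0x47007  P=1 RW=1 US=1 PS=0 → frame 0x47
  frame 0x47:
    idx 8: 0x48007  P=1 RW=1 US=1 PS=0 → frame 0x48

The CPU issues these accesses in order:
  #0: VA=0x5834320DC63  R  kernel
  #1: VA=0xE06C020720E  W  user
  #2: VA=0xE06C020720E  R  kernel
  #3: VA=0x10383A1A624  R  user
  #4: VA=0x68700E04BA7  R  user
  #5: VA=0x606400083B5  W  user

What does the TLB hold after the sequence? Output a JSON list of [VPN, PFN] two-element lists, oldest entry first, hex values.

Trace:
#0 VA=0x5834320DC63 (r,kernel):
  [0] read 0x20 idx=11: raw=0x24007 flags P=1 W=1 U=1 S=0
  [1] read 0x24 idx=13: raw=0x26007 flags P=1 W=1 U=1 S=0
  [2] read 0x26 idx=25: raw=0x28007 flags P=1 W=1 U=1 S=0
  [3] read 0x28 idx=13: raw=0x2B007 flags P=1 W=1 U=1 S=0
  ⇒ phys 0x2BC63  [4 reads]
#1 VA=0xE06C020720E (w,user):
  [0] read 0x20 idx=28: raw=0x2C007 flags P=1 W=1 U=1 S=0
  [1] read 0x2C idx=27: raw=0x2F007 flags P=1 W=1 U=1 S=0
  [2] read 0x2F idx=1: raw=0x31007 flags P=1 W=1 U=1 S=0
  [3] read 0x31 idx=7: raw=0x32007 flags P=1 W=1 U=1 S=0
  ⇒ phys 0x3220E  [4 reads]
#2 VA=0xE06C020720E (r,kernel):
  TLB hit vpn=0xE06C0207 → PA=0x3220E
#3 VA=0x10383A1A624 (r,user):
  [0] read 0x20 idx=2: raw=0x35007 flags P=1 W=1 U=1 S=0
  [1] read 0x35 idx=14: raw=0x37007 flags P=1 W=1 U=1 S=0
  [2] read 0x37 idx=29: raw=0x3B007 flags P=1 W=1 U=1 S=0
  [3] read 0x3B idx=26: raw=0x3C007 flags P=1 W=1 U=1 S=0
  ⇒ phys 0x3C624  [4 reads]
#4 VA=0x68700E04BA7 (r,user):
  [0] read 0x20 idx=13: raw=0x3D007 flags P=1 W=1 U=1 S=0
  [1] read 0x3D idx=28: raw=0x3E007 flags P=1 W=1 U=1 S=0
  [2] read 0x3E idx=7: raw=0x41007 flags P=1 W=1 U=1 S=0
  [3] read 0x41 idx=4: raw=0x43003 flags P=1 W=1 U=0 S=0
  ✗ PROTECTION_VIOLATION  [4 reads]
#5 VA=0x606400083B5 (w,user):
  [0] read 0x20 idx=12: raw=0x44007 flags P=1 W=1 U=1 S=0
  [1] read 0x44 idx=25: raw=0x45007 flags P=1 W=1 U=1 S=0
  [2] read 0x45 idx=0: raw=0x47007 flags P=1 W=1 U=1 S=0
  [3] read 0x47 idx=8: raw=0x48007 flags P=1 W=1 U=1 S=0
  ⇒ phys 0x483B5  [4 reads]

TLB: [["0x10383A1A", "0x3C"], ["0x60640008", "0x48"]]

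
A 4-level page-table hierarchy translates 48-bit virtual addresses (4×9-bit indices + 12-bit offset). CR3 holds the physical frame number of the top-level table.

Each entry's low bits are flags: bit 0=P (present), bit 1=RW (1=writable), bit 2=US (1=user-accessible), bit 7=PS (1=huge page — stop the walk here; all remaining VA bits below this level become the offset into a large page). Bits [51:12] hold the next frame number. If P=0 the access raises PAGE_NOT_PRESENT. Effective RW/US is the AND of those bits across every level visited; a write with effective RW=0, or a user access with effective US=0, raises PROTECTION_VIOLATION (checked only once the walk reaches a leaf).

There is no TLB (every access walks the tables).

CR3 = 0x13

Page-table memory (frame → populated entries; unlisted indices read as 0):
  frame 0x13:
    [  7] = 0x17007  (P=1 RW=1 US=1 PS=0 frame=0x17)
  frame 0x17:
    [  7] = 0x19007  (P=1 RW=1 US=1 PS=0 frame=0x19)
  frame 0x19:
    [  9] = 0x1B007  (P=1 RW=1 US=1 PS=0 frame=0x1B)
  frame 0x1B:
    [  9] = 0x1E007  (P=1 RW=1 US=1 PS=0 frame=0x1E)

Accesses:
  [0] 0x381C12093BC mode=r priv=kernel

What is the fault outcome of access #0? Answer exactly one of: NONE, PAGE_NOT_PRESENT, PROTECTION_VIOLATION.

Per-access translation:
#0 VA=0x381C12093BC (r,kernel):
  L0: frame=0x13 idx=7 entry=0x17007 [P=1 RW=1 US=1 PS=0]
  L1: frame=0x17 idx=7 entry=0x19007 [P=1 RW=1 US=1 PS=0]
  L2: frame=0x19 idx=9 entry=0x1B007 [P=1 RW=1 US=1 PS=0]
  L3: frame=0x1B idx=9 entry=0x1E007 [P=1 RW=1 US=1 PS=0]
  → PA=0x1E3BC  (4 entries read)

Access #0 fault: NONE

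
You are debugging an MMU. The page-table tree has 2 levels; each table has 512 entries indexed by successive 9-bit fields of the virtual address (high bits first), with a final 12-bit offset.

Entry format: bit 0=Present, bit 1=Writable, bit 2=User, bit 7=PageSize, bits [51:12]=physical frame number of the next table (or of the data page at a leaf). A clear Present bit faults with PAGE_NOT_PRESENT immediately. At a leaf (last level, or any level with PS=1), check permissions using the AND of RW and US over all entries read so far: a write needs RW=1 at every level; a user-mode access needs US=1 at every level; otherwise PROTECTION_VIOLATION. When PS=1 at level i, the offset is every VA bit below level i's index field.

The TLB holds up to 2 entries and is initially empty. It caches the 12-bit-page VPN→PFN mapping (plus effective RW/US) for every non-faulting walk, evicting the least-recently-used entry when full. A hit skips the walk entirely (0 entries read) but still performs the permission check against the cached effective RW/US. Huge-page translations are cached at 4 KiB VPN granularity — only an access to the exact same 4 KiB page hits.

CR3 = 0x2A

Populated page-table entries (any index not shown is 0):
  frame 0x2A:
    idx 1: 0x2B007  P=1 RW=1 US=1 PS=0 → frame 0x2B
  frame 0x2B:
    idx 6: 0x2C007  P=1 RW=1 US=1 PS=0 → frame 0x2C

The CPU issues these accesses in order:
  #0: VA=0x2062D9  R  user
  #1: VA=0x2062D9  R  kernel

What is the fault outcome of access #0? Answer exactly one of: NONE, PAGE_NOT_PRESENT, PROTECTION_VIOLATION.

Per-access translation:
#0 VA=0x2062D9 (r,user):
  [0] read 0x2A idx=1: raw=0x2B007 flags P=1 W=1 U=1 S=0
  [1] read 0x2B idx=6: raw=0x2C007 flags P=1 W=1 U=1 S=0
  ✓ 0x2C2D9  — 2 lookups
#1 VA=0x2062D9 (r,kernel):
  TLB hit vpn=0x206 → PA=0x2C2D9

Access #0 fault: NONE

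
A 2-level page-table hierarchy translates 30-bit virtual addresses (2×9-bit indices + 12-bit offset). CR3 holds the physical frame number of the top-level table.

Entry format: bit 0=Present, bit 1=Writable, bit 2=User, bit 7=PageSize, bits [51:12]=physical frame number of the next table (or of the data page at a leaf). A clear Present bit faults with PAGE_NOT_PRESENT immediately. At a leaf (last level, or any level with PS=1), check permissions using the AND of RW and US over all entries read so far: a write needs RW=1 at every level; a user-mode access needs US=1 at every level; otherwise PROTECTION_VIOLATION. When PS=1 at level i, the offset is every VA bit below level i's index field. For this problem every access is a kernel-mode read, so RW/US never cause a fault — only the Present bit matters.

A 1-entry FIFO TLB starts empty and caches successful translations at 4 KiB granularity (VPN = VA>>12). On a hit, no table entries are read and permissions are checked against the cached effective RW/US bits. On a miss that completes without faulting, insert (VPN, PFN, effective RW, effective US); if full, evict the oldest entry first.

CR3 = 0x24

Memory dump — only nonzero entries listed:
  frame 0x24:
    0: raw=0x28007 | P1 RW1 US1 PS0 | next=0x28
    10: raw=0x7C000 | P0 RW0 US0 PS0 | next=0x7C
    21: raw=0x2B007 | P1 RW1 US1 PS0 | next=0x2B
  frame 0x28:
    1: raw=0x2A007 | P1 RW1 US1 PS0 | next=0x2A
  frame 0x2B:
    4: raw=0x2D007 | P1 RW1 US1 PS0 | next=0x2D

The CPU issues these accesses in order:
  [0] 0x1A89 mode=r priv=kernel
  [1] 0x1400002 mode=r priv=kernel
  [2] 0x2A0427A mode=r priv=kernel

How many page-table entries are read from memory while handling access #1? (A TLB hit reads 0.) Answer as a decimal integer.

Walk each access:
#0 VA=0x1A89 (r,kernel):
  L0: frame=0x24 idx=0 entry=0x28007 [P=1 RW=1 US=1 PS=0]
  L1: frame=0x28 idx=1 entry=0x2A007 [P=1 RW=1 US=1 PS=0]
  ✓ 0x2AA89  — 2 lookups
#1 VA=0x1400002 (r,kernel):
  L0: frame=0x24 idx=10 entry=0x7C000 [P=0 RW=0 US=0 PS=0]
  ⇒ fault: PAGE_NOT_PRESENT  — 1 lookups
#2 VA=0x2A0427A (r,kernel):
  L0: frame=0x24 idx=21 entry=0x2B007 [P=1 RW=1 US=1 PS=0]
  L1: frame=0x2B idx=4 entry=0x2D007 [P=1 RW=1 US=1 PS=0]
  ✓ 0x2D27A  — 2 lookups

Entries read for #1: 1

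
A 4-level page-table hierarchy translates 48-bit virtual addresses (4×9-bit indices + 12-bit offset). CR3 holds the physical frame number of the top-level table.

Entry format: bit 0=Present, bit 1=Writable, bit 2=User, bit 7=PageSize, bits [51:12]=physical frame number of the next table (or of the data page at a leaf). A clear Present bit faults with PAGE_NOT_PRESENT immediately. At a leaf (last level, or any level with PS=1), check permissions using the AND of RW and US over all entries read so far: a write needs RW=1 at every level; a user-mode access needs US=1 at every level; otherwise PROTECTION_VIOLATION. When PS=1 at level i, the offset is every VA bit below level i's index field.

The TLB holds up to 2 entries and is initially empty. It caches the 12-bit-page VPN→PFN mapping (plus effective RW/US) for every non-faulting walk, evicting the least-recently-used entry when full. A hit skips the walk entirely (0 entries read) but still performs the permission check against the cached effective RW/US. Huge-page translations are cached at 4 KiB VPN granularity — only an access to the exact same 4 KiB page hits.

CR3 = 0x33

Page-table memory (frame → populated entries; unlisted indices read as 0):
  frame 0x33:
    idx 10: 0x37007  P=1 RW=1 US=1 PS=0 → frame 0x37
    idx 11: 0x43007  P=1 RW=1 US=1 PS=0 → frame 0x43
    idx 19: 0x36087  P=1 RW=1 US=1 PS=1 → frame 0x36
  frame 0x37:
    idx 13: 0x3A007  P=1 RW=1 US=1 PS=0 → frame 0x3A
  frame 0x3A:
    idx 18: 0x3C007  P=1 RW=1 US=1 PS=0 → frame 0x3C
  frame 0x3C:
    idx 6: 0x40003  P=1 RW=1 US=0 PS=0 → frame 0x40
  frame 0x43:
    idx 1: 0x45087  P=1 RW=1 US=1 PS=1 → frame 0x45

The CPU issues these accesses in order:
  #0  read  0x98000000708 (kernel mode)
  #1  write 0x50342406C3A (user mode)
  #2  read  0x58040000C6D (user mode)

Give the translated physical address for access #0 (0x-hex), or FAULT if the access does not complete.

Walk each access:
#0 VA=0x98000000708 (r,kernel):
  lvl0: tbl 0x33, slot 19 ⇒ 0x36087 (P1/RW1/US1/PS1)
  ✓ 0x36708 (huge @L0)  — 1 lookups
#1 VA=0x50342406C3A (w,user):
  lvl0: tbl 0x33, slot 10 ⇒ 0x37007 (P1/RW1/US1/PS0)
  lvl1: tbl 0x37, slot 13 ⇒ 0x3A007 (P1/RW1/US1/PS0)
  lvl2: tbl 0x3A, slot 18 ⇒ 0x3C007 (P1/RW1/US1/PS0)
  lvl3: tbl 0x3C, slot 6 ⇒ 0x40003 (P1/RW1/US0/PS0)
  ✗ PROTECTION_VIOLATION  [4 reads]
#2 VA=0x58040000C6D (r,user):
  lvl0: tbl 0x33, slot 11 ⇒ 0x43007 (P1/RW1/US1/PS0)
  lvl1: tbl 0x43, slot 1 ⇒ 0x45087 (P1/RW1/US1/PS1)
  ✓ 0x45C6D (huge @L1)  — 2 lookups

Access #0 PA: 0x36708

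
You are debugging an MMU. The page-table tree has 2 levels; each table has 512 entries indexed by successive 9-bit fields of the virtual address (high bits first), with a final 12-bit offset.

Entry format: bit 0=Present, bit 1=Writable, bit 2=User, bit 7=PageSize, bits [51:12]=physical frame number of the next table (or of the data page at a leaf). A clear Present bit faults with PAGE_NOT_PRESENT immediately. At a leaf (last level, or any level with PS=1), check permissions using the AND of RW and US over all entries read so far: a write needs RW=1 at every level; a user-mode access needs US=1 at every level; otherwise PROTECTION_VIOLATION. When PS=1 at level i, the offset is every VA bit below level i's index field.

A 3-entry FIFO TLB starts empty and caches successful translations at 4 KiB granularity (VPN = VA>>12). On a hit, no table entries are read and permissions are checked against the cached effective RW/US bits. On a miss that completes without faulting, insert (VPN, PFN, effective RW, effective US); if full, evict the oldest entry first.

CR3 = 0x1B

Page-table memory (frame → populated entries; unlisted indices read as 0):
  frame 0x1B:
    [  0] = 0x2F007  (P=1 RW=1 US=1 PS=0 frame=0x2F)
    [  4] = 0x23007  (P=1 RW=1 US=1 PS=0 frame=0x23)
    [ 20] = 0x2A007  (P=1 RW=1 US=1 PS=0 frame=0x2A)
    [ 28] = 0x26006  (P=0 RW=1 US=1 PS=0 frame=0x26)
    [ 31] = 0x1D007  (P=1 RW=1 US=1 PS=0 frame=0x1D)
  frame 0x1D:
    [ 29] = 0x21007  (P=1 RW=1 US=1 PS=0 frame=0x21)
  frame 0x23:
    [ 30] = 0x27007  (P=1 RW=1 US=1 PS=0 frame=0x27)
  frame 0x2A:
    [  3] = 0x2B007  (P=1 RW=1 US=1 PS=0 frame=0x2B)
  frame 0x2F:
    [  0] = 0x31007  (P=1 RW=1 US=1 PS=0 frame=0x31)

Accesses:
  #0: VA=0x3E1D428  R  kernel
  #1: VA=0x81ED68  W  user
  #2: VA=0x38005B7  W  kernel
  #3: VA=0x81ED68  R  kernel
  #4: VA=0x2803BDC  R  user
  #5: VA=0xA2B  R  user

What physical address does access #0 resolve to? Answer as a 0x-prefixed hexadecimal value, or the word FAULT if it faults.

Walk each access:
#0 VA=0x3E1D428 (r,kernel):
  L0: frame=0x1B idx=31 entry=0x1D007 [P=1 RW=1 US=1 PS=0]
  L1: frame=0x1D idx=29 entry=0x21007 [P=1 RW=1 US=1 PS=0]
  ✓ 0x21428  — 2 lookups
#1 VA=0x81ED68 (w,user):
  L0: frame=0x1B idx=4 entry=0x23007 [P=1 RW=1 US=1 PS=0]
  L1: frame=0x23 idx=30 entry=0x27007 [P=1 RW=1 US=1 PS=0]
  ✓ 0x27D68  — 2 lookups
#2 VA=0x38005B7 (w,kernel):
  L0: frame=0x1B idx=28 entry=0x26006 [P=0 RW=1 US=1 PS=0]
  → PAGE_NOT_PRESENT  (1 entries read)
#3 VA=0x81ED68 (r,kernel):
  TLB hit vpn=0x81E → PA=0x27D68
#4 VA=0x2803BDC (r,user):
  L0: frame=0x1B idx=20 entry=0x2A007 [P=1 RW=1 US=1 PS=0]
  L1: frame=0x2A idx=3 entry=0x2B007 [P=1 RW=1 US=1 PS=0]
  ✓ 0x2BBDC  — 2 lookups
#5 VA=0xA2B (r,user):
  L0: frame=0x1B idx=0 entry=0x2F007 [P=1 RW=1 US=1 PS=0]
  L1: frame=0x2F idx=0 entry=0x31007 [P=1 RW=1 US=1 PS=0]
  ✓ 0x31A2B  — 2 lookups

Access #0 PA: 0x21428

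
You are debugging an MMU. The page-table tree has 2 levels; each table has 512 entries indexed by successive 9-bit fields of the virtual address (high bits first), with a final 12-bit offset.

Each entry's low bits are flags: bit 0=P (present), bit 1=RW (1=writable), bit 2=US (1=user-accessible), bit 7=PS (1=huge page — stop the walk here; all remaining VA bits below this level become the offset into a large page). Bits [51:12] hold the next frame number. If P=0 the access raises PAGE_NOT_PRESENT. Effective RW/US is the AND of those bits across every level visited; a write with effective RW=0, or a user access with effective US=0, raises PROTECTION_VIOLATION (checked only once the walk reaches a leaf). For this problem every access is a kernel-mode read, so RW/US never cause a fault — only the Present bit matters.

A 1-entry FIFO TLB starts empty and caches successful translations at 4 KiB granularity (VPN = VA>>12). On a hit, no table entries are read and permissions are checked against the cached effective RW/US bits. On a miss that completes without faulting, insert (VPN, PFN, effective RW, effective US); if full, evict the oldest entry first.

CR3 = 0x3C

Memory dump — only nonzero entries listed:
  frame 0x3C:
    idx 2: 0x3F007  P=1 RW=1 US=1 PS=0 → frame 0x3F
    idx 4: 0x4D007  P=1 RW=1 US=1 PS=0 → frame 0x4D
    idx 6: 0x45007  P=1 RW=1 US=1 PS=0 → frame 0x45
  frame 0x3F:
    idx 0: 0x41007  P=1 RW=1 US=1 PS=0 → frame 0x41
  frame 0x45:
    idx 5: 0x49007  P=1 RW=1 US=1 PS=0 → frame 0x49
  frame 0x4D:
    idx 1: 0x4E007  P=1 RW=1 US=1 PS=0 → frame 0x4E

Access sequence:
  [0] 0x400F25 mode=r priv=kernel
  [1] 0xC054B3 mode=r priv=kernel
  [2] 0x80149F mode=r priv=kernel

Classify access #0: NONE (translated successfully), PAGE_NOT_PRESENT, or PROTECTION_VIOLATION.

Walk each access:
#0 VA=0x400F25 (r,kernel):
  L0 @0x3C[2] → 0x3F007  P=1,RW=1,US=1,PS=0
  L1 @0x3F[0] → 0x41007  P=1,RW=1,US=1,PS=0
  ✓ 0x41F25  — 2 lookups
#1 VA=0xC054B3 (r,kernel):
  L0 @0x3C[6] → 0x45007  P=1,RW=1,US=1,PS=0
  L1 @0x45[5] → 0x49007  P=1,RW=1,US=1,PS=0
  ✓ 0x494B3  — 2 lookups
#2 VA=0x80149F (r,kernel):
  L0 @0x3C[4] → 0x4D007  P=1,RW=1,US=1,PS=0
  L1 @0x4D[1] → 0x4E007  P=1,RW=1,US=1,PS=0
  ✓ 0x4E49F  — 2 lookups

Access #0 fault: NONE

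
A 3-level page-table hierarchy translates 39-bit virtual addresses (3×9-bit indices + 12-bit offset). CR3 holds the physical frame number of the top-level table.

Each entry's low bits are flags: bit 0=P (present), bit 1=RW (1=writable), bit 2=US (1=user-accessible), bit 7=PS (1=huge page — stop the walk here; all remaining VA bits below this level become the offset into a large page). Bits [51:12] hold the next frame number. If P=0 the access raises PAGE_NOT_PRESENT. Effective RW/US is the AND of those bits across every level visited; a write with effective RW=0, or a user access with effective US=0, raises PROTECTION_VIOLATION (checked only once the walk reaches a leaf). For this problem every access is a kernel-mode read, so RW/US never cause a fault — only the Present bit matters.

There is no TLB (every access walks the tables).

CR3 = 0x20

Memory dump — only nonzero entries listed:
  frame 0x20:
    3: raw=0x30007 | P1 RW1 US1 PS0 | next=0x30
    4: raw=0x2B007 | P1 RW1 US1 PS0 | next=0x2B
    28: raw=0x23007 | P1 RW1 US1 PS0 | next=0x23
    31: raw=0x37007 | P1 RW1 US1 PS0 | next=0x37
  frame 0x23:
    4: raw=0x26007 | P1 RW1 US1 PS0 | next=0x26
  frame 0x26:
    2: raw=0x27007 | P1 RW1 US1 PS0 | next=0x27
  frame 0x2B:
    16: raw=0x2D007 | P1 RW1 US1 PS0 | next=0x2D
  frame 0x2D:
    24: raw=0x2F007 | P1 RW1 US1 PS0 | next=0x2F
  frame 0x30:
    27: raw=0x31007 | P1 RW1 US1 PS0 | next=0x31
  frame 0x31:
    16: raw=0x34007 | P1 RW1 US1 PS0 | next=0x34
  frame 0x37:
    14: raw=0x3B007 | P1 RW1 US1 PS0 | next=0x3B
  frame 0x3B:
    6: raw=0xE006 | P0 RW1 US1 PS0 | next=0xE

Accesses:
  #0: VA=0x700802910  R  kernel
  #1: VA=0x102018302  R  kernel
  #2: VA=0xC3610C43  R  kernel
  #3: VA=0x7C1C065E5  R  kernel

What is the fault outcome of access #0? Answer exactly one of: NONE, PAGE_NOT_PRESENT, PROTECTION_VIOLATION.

Per-access translation:
#0 VA=0x700802910 (r,kernel):
  [0] read 0x20 idx=28: raw=0x23007 flags P=1 W=1 U=1 S=0
  [1] read 0x23 idx=4: raw=0x26007 flags P=1 W=1 U=1 S=0
  [2] read 0x26 idx=2: raw=0x27007 flags P=1 W=1 U=1 S=0
  ✓ 0x27910  — 3 lookups
#1 VA=0x102018302 (r,kernel):
  [0] read 0x20 idx=4: raw=0x2B007 flags P=1 W=1 U=1 S=0
  [1] read 0x2B idx=16: raw=0x2D007 flags P=1 W=1 U=1 S=0
  [2] read 0x2D idx=24: raw=0x2F007 flags P=1 W=1 U=1 S=0
  ✓ 0x2F302  — 3 lookups
#2 VA=0xC3610C43 (r,kernel):
  [0] read 0x20 idx=3: raw=0x30007 flags P=1 W=1 U=1 S=0
  [1] read 0x30 idx=27: raw=0x31007 flags P=1 W=1 U=1 S=0
  [2] read 0x31 idx=16: raw=0x34007 flags P=1 W=1 U=1 S=0
  ✓ 0x34C43  — 3 lookups
#3 VA=0x7C1C065E5 (r,kernel):
  [0] read 0x20 idx=31: raw=0x37007 flags P=1 W=1 U=1 S=0
  [1] read 0x37 idx=14: raw=0x3B007 flags P=1 W=1 U=1 S=0
  [2] read 0x3B idx=6: raw=0xE006 flags P=0 W=1 U=1 S=0
  ✗ PAGE_NOT_PRESENT  [3 reads]

Access #0 fault: NONE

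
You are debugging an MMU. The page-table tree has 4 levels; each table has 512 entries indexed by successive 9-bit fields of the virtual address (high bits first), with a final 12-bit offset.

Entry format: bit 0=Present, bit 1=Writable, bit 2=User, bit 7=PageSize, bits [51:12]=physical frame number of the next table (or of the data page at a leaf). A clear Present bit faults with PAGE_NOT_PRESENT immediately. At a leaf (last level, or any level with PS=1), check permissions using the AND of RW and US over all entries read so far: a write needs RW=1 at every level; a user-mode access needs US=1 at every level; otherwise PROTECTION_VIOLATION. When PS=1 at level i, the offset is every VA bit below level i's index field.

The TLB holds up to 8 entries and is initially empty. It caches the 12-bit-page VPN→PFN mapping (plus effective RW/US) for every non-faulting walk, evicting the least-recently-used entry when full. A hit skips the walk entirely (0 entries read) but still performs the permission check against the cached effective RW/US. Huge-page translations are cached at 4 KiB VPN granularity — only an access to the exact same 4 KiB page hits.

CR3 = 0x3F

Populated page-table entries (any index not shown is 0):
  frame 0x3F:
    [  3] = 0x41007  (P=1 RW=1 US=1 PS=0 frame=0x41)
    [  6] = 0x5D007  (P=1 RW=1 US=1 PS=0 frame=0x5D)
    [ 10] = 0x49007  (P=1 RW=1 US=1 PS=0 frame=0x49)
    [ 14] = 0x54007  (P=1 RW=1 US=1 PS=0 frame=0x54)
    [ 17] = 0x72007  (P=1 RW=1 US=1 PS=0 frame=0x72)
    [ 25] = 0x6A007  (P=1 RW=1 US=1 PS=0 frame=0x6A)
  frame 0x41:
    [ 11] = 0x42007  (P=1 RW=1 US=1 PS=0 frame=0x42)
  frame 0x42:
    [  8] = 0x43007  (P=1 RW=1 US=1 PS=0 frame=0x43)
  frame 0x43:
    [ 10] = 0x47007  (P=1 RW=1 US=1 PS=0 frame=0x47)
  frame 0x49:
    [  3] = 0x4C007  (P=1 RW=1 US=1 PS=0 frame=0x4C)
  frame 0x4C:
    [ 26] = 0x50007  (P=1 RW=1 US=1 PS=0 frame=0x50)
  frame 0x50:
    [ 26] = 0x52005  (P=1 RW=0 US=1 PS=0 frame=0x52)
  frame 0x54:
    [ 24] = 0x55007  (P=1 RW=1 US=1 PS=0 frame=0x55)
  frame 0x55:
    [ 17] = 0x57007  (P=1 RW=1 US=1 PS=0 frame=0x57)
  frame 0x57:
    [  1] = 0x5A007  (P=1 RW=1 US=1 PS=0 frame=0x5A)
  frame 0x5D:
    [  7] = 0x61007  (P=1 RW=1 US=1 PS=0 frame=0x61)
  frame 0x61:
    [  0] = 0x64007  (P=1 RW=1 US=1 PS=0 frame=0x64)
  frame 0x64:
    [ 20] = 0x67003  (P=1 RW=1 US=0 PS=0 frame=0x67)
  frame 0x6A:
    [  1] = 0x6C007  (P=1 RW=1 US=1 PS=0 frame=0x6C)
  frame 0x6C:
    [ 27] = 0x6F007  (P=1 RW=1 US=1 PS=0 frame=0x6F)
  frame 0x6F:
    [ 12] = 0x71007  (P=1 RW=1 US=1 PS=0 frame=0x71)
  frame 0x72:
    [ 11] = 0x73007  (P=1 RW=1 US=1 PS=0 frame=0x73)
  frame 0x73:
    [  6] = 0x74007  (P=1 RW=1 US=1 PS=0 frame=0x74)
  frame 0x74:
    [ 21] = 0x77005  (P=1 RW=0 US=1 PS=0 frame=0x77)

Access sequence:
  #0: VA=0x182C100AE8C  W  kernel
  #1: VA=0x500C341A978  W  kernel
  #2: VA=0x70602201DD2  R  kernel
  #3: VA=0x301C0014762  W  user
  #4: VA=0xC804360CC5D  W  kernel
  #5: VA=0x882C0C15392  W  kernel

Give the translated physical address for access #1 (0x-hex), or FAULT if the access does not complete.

Per-access translation:
#0 VA=0x182C100AE8C (w,kernel):
  [0] read 0x3F idx=3: raw=0x41007 flags P=1 W=1 U=1 S=0
  [1] read 0x41 idx=11: raw=0x42007 flags P=1 W=1 U=1 S=0
  [2] read 0x42 idx=8: raw=0x43007 flags P=1 W=1 U=1 S=0
  [3] read 0x43 idx=10: raw=0x47007 flags P=1 W=1 U=1 S=0
  ⇒ phys 0x47E8C  [4 reads]
#1 VA=0x500C341A978 (w,kernel):
  [0] read 0x3F idx=10: raw=0x49007 flags P=1 W=1 U=1 S=0
  [1] read 0x49 idx=3: raw=0x4C007 flags P=1 W=1 U=1 S=0
  [2] read 0x4C idx=26: raw=0x50007 flags P=1 W=1 U=1 S=0
  [3] read 0x50 idx=26: raw=0x52005 flags P=1 W=0 U=1 S=0
  → PROTECTION_VIOLATION  (4 entries read)
#2 VA=0x70602201DD2 (r,kernel):
  [0] read 0x3F idx=14: raw=0x54007 flags P=1 W=1 U=1 S=0
  [1] read 0x54 idx=24: raw=0x55007 flags P=1 W=1 U=1 S=0
  [2] read 0x55 idx=17: raw=0x57007 flags P=1 W=1 U=1 S=0
  [3] read 0x57 idx=1: raw=0x5A007 flags P=1 W=1 U=1 S=0
  ⇒ phys 0x5ADD2  [4 reads]
#3 VA=0x301C0014762 (w,user):
  [0] read 0x3F idx=6: raw=0x5D007 flags P=1 W=1 U=1 S=0
  [1] read 0x5D idx=7: raw=0x61007 flags P=1 W=1 U=1 S=0
  [2] read 0x61 idx=0: raw=0x64007 flags P=1 W=1 U=1 S=0
  [3] read 0x64 idx=20: raw=0x67003 flags P=1 W=1 U=0 S=0
  → PROTECTION_VIOLATION  (4 entries read)
#4 VA=0xC804360CC5D (w,kernel):
  [0] read 0x3F idx=25: raw=0x6A007 flags P=1 W=1 U=1 S=0
  [1] read 0x6A idx=1: raw=0x6C007 flags P=1 W=1 U=1 S=0
  [2] read 0x6C idx=27: raw=0x6F007 flags P=1 W=1 U=1 S=0
  [3] read 0x6F idx=12: raw=0x71007 flags P=1 W=1 U=1 S=0
  ⇒ phys 0x71C5D  [4 reads]
#5 VA=0x882C0C15392 (w,kernel):
  [0] read 0x3F idx=17: raw=0x72007 flags P=1 W=1 U=1 S=0
  [1] read 0x72 idx=11: raw=0x73007 flags P=1 W=1 U=1 S=0
  [2] read 0x73 idx=6: raw=0x74007 flags P=1 W=1 U=1 S=0
  [3] read 0x74 idx=21: raw=0x77005 flags P=1 W=0 U=1 S=0
  → PROTECTION_VIOLATION  (4 entries read)

Access #1 PA: FAULT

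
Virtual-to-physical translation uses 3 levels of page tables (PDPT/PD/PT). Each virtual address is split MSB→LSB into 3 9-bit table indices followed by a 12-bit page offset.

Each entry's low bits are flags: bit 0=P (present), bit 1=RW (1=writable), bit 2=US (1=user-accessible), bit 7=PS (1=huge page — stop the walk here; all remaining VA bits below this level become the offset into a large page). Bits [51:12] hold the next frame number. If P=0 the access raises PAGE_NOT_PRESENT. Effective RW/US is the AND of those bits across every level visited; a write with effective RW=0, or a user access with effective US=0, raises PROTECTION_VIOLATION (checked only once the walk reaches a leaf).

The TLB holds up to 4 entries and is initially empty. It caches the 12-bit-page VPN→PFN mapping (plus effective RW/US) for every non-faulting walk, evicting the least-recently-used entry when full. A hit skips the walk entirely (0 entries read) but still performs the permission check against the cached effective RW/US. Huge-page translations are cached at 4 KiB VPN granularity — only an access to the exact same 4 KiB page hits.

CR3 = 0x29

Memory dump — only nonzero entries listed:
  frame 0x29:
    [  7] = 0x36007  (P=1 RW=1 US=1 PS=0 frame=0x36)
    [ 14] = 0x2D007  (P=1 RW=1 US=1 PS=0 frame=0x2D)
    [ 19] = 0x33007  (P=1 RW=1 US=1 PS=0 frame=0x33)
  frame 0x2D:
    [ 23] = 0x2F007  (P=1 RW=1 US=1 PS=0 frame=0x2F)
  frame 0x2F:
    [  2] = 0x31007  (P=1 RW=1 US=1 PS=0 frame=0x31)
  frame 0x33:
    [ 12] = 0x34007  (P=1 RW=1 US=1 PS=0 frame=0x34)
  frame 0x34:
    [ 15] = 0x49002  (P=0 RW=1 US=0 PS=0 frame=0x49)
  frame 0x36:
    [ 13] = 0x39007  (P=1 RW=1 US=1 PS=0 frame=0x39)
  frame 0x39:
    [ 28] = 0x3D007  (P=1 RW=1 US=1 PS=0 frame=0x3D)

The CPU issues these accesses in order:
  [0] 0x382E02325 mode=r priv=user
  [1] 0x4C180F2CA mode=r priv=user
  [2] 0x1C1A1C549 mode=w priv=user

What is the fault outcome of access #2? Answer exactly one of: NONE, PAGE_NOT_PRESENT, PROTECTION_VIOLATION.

Trace:
#0 VA=0x382E02325 (r,user):
  lvl0: tbl 0x29, slot 14 ⇒ 0x2D007 (P1/RW1/US1/PS0)
  lvl1: tbl 0x2D, slot 23 ⇒ 0x2F007 (P1/RW1/US1/PS0)
  lvl2: tbl 0x2F, slot 2 ⇒ 0x31007 (P1/RW1/US1/PS0)
  ✓ 0x31325  — 3 lookups
#1 VA=0x4C180F2CA (r,user):
  lvl0: tbl 0x29, slot 19 ⇒ 0x33007 (P1/RW1/US1/PS0)
  lvl1: tbl 0x33, slot 12 ⇒ 0x34007 (P1/RW1/US1/PS0)
  lvl2: tbl 0x34, slot 15 ⇒ 0x49002 (P0/RW1/US0/PS0)
  ✗ PAGE_NOT_PRESENT  [3 reads]
#2 VA=0x1C1A1C549 (w,user):
  lvl0: tbl 0x29, slot 7 ⇒ 0x36007 (P1/RW1/US1/PS0)
  lvl1: tbl 0x36, slot 13 ⇒ 0x39007 (P1/RW1/US1/PS0)
  lvl2: tbl 0x39, slot 28 ⇒ 0x3D007 (P1/RW1/US1/PS0)
  ✓ 0x3D549  — 3 lookups

Access #2 fault: NONE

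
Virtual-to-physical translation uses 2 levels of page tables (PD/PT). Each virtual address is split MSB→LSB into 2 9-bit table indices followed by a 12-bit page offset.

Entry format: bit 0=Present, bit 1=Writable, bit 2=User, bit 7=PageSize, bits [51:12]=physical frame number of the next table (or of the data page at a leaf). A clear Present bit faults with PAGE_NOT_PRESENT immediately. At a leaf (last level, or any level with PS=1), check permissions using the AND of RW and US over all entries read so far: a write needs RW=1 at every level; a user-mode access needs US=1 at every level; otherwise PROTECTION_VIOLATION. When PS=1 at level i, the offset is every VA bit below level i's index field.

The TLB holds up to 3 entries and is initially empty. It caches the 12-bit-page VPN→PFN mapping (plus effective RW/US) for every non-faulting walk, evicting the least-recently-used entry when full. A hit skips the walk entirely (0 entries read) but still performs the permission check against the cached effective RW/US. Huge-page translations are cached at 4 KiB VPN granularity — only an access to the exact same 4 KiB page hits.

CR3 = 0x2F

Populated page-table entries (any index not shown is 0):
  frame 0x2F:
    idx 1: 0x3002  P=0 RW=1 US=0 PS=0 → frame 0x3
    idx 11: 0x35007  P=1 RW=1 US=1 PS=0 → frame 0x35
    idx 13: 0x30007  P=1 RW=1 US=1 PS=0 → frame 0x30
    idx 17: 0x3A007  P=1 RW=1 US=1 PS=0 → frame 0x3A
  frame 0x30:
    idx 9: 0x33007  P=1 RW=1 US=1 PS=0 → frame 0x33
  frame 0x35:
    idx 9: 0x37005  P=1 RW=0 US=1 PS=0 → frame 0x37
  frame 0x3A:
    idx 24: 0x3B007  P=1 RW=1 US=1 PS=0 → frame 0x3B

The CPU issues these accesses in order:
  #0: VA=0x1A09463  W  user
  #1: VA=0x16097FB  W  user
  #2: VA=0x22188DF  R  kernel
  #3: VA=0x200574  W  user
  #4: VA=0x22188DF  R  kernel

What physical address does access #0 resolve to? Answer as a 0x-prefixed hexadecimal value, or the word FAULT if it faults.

Trace:
#0 VA=0x1A09463 (w,user):
  L0 @0x2F[13] → 0x30007  P=1,RW=1,US=1,PS=0
  L1 @0x30[9] → 0x33007  P=1,RW=1,US=1,PS=0
  ✓ 0x33463  — 2 lookups
#1 VA=0x16097FB (w,user):
  L0 @0x2F[11] → 0x35007  P=1,RW=1,US=1,PS=0
  L1 @0x35[9] → 0x37005  P=1,RW=0,US=1,PS=0
  → PROTECTION_VIOLATION  (2 entries read)
#2 VA=0x22188DF (r,kernel):
  L0 @0x2F[17] → 0x3A007  P=1,RW=1,US=1,PS=0
  L1 @0x3A[24] → 0x3B007  P=1,RW=1,US=1,PS=0
  ✓ 0x3B8DF  — 2 lookups
#3 VA=0x200574 (w,user):
  L0 @0x2F[1] → 0x3002  P=0,RW=1,US=0,PS=0
  → PAGE_NOT_PRESENT  (1 entries read)
#4 VA=0x22188DF (r,kernel):
  TLB hit vpn=0x2218 → PA=0x3B8DF

Access #0 PA: 0x33463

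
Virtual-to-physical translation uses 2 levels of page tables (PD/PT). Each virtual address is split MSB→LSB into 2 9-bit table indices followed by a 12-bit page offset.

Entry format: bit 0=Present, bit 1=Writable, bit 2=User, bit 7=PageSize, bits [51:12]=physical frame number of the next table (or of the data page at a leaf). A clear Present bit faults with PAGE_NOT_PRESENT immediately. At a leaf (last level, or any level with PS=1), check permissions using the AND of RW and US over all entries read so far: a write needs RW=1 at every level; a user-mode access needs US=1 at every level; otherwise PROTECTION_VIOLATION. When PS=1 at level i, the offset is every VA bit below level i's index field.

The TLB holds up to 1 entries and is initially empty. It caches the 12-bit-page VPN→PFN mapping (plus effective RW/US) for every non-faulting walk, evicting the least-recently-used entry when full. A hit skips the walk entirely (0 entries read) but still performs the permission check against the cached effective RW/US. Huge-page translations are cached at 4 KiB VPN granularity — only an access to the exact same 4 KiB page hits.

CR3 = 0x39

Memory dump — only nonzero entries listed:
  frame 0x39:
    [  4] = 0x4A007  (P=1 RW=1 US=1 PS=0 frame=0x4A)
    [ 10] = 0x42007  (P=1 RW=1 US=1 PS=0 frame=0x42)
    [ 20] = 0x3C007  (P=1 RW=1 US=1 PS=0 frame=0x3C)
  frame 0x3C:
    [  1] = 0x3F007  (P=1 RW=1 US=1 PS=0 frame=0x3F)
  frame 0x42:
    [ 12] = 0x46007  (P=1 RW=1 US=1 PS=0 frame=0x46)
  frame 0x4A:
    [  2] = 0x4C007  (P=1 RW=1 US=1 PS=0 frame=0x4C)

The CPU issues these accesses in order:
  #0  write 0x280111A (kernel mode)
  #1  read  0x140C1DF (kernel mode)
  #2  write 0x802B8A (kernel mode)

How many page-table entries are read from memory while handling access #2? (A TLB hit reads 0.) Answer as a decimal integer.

Per-access translation:
#0 VA=0x280111A (w,kernel):
  L0: frame=0x39 idx=20 entry=0x3C007 [P=1 RW=1 US=1 PS=0]
  L1: frame=0x3C idx=1 entry=0x3F007 [P=1 RW=1 US=1 PS=0]
  ⇒ phys 0x3F11A  [2 reads]
#1 VA=0x140C1DF (r,kernel):
  L0: frame=0x39 idx=10 entry=0x42007 [P=1 RW=1 US=1 PS=0]
  L1: frame=0x42 idx=12 entry=0x46007 [P=1 RW=1 US=1 PS=0]
  ⇒ phys 0x461DF  [2 reads]
#2 VA=0x802B8A (w,kernel):
  L0: frame=0x39 idx=4 entry=0x4A007 [P=1 RW=1 US=1 PS=0]
  L1: frame=0x4A idx=2 entry=0x4C007 [P=1 RW=1 US=1 PS=0]
  ⇒ phys 0x4CB8A  [2 reads]

Entries read for #2: 2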